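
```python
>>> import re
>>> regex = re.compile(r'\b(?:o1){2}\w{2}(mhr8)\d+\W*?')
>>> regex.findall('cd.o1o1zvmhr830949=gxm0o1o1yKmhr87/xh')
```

['mhr8']

The pattern matches a word boundary (`\b`, zero-width); then the literal 'o1' repeated 2 times, then exactly 2 of a word character; then the literal 'm', then the literal 'hr8' (captured); then one or more of a digit, then zero or more of a non-word character (lazy).
Walking the string: at [3:18] match 'o1o1zvmhr830949', group 1 = 'mhr8'.
One capturing group, so `findall` returns just the captured substring from the one match — 1 in all.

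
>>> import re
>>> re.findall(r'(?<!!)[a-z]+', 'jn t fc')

Because the assertion is negative and zero-width, positions next to the forbidden text are skipped.
Since nothing is captured, `findall` lists the 3 matched substrings directly.

['jn', 't', 'fc']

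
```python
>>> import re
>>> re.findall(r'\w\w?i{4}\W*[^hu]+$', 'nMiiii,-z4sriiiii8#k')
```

['nMiiii,-z4sriiiii8#k']

This matches a word character, then optionally a word character; then exactly 4 of a literal 'i', then zero or more of a non-word character, then one or more of any character except [hu]; then anchored at the end.
`findall` yields the raw match text (1 of them) because the pattern has no groups.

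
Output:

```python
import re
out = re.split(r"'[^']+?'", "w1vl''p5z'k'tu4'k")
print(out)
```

["w1vl'", 'k', 'k']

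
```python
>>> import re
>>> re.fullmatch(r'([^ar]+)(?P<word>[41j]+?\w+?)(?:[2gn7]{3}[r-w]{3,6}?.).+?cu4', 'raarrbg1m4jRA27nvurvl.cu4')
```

None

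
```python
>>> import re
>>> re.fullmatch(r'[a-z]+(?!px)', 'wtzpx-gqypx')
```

`(?!…)`/`(?<!…)` only lets a position through if the neighbouring text does NOT match; no characters are consumed.
For `fullmatch`, every character of the input must be accounted for by the pattern.
Here there's no way to consume every character, so the call returns None.

None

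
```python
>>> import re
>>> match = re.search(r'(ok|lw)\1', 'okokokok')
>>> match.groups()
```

('ok',)

The match spans [0:4] → 'okok'.
Captured: group 1 = 'ok'.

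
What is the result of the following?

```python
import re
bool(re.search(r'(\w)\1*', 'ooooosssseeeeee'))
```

True

A backreference is literal: `\1` must see the identical characters the first group matched.
The match spans [0:5] → 'ooooo'.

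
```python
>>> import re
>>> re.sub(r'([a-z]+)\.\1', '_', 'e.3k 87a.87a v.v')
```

'e.3k 87a.87a _'

A backreference is literal: `\1` must see the identical characters the first group matched.
Matches: at [13:16] → 'v.v'.
Every occurrence is swapped for '_'.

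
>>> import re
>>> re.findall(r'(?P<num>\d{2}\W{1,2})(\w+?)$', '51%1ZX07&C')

This matches exactly 2 of a digit, then 1 to 2 of a non-word character (captured as 'num'); then one or more of a word character (lazy) (captured); then anchored at the end.
Matches: at [6:10] match '07&C', groups = ('07&', 'C').
2 groups means the one result is a tuple of 2 captured strings — 1 here.

[('07&', 'C')]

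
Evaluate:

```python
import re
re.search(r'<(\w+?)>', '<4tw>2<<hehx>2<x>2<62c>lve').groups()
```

('4tw',)

`re.search` tries every starting position until one works.
The match spans [0:5] → '<4tw>'.
Captured: group 1 = '4tw'.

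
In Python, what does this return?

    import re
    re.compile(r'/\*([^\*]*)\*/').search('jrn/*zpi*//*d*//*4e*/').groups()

('zpi',)

The match spans [3:10] → '/*zpi*/'.
Captured: group 1 = 'zpi'.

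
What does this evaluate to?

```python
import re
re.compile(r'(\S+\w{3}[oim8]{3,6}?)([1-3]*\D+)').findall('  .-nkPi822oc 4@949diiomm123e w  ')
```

[('4@949diiomm', '123e w  ')]

`findall` packs the 2 group values into a tuple for every match.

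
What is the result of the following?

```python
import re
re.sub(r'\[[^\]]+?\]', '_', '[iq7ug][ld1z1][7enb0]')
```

'___'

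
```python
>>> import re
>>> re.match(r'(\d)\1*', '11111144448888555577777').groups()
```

('1',)

The match spans [0:6] → '111111'.
Captured: group 1 = '1'.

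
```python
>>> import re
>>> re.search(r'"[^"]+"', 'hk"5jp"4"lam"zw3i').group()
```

The match spans [2:7] → '"5jp"'.

'"5jp"'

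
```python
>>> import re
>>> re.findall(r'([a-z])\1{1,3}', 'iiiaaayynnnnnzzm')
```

`\1` is not a pattern — it's the concrete string captured by group 1, re-applied verbatim.
Matches: at [0:3] match 'iii', group 1 = 'i'; at [3:6] match 'aaa', group 1 = 'a'; at [6:8] match 'yy', group 1 = 'y'; at [8:12] match 'nnnn', group 1 = 'n'; at [13:15] match 'zz', group 1 = 'z'.
Because there's exactly one group, `findall` drops the full match and keeps group 1 from each hit.

['i', 'a', 'y', 'n', 'z']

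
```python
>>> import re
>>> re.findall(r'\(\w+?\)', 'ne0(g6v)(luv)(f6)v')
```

['(g6v)', '(luv)', '(f6)']

`findall` yields the raw match text (3 of them) because the pattern has no groups.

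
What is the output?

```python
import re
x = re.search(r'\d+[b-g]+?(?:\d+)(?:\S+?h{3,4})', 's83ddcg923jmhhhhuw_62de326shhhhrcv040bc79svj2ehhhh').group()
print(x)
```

83ddcg923jmhhhh

The pattern matches one or more of a digit; then one or more of a character in [b-g] (lazy); then one or more of a digit (non-capturing group); then one or more of a non-whitespace character (lazy), then 3 to 4 of the literal 'h' (non-capturing group).
The match spans [1:16] → '83ddcg923jmhhhh'.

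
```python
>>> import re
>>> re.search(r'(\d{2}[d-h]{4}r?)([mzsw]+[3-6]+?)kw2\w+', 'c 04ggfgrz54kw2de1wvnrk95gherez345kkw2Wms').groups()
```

The pattern matches exactly 2 of a digit, then exactly 4 of a character in [d-h], then optionally a literal 'r' (captured); then one or more of one of [mzsw], then one or more of a character in [3-6] (lazy) (captured); then the literal 'kw2', then one or more of a word character.
`re.search` scans for the first position where the pattern succeeds.
The match spans [2:41] → '04ggfgrz54kw2de1wvnrk95gherez345kkw2Wms'.
Captured: group 1 = '04ggfgr', group 2 = 'z54'.

('04ggfgr', 'z54')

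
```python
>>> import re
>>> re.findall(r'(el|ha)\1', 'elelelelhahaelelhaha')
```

['el', 'el', 'ha', 'el', 'ha']

`\1` is not a pattern — it's the concrete string captured by group 1, re-applied verbatim.
Matches: at [0:4] match 'elel', group 1 = 'el'; at [4:8] match 'elel', group 1 = 'el'; at [8:12] match 'haha', group 1 = 'ha'; at [12:16] match 'elel', group 1 = 'el'; at [16:20] match 'haha', group 1 = 'ha'.
`findall` collects group 1 from each match (5 total).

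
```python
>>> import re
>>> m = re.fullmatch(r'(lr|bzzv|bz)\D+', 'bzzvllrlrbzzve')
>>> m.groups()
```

('bzzv',)

The match spans [0:14] → 'bzzvllrlrbzzve'.
Captured: group 1 = 'bzzv'.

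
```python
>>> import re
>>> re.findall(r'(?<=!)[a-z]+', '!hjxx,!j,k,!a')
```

['hjxx', 'j', 'a']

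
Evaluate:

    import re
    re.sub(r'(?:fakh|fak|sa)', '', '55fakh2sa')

'552'

The regex engine tests alternatives in the order written; an earlier branch that matches wins even if a later one would match more.
Matches: at [2:6] → 'fakh'; at [7:9] → 'sa'.
Every occurrence is swapped for ''.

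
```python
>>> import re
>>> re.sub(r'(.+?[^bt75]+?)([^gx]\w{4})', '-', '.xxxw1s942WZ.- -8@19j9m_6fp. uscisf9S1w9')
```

A `+?`/`*?`/`{m,n}?` starts at its minimum and grows only as far as needed for what follows to match.
`sub` substitutes '-' at each match site.

'----'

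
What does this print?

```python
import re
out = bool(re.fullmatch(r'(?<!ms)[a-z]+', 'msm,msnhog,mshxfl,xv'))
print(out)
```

False

A negative assertion filters positions out without eating any characters.
For `fullmatch`, every character of the input must be accounted for by the pattern.
Here the string isn't matched end-to-end, so the call returns None, and `bool(None)` is False.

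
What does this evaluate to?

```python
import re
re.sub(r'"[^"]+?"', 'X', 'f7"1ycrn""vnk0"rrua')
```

Each match is replaced by 'X'.

'f7XXrrua'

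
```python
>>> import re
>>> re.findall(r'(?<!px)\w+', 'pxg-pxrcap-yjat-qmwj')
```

['pxg', 'pxrcap', 'yjat', 'qmwj']

Because the assertion is negative and zero-width, positions next to the forbidden text are skipped.
`findall` yields the raw match text (4 of them) because the pattern has no groups.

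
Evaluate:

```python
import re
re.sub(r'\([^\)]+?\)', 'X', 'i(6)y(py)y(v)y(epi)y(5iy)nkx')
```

'iXyXyXyXyXnkx'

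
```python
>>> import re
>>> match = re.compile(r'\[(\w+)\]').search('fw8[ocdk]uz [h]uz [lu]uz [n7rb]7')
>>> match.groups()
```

`re.search` tries every starting position until one works.
The match spans [3:9] → '[ocdk]'.
Captured: group 1 = 'ocdk'.

('ocdk',)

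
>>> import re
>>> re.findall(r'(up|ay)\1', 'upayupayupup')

`\1` is not a pattern — it's the concrete string captured by group 1, re-applied verbatim.
Walking the string: at [8:12] match 'upup', group 1 = 'up'.
One capturing group, so `findall` returns just the captured substring from the one match — 1 in all.

['up']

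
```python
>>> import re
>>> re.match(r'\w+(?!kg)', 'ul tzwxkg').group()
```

'ul'

The negative lookahead/lookbehind blocks any match where the forbidden context is present.
`match` is anchored at position 0; if the pattern doesn't fit there, it returns None.
The match spans [0:2] → 'ul'.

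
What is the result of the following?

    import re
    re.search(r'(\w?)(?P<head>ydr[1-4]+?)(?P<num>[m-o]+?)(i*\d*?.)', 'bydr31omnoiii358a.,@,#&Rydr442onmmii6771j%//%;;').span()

(0, 8)

Lazy quantifiers expand one character at a time until the remainder of the pattern can match.
The match spans [0:8] → 'bydr31om'.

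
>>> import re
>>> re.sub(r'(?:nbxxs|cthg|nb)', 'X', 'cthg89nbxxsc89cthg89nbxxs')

'X89Xc89X89X'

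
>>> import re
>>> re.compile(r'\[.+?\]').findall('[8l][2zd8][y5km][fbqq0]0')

['[8l]', '[2zd8]', '[y5km]', '[fbqq0]']

With no groups in the pattern, `findall` gives back each whole match — 4 here.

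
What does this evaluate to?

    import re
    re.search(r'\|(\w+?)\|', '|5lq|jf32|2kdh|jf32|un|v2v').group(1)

'5lq'

The match spans [0:5] → '|5lq|'.
Captured: group 1 = '5lq'.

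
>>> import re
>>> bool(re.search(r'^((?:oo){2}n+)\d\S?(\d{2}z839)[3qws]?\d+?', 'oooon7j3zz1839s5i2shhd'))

False

This matches anchored at the start of the string; then the literal 'oo' repeated 2 times, then one or more of the literal 'n' (captured); then a digit, then optionally a non-whitespace character; then exactly 2 of a digit, then the literal 'z', then the literal '839' (captured); then optionally one of [3qws]; then one or more of a digit (lazy).
`re.search` scans for the first position where the pattern succeeds.
Here the pattern never matches, so the call returns None, and `bool(None)` is False.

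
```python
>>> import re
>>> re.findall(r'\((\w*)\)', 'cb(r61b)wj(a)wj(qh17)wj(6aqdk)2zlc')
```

['r61b', 'a', 'qh17', '6aqdk']

Walking the string: at [2:8] match '(r61b)', group 1 = 'r61b'; at [10:13] match '(a)', group 1 = 'a'; at [15:21] match '(qh17)', group 1 = 'qh17'; at [23:30] match '(6aqdk)', group 1 = '6aqdk'.
With a single group, `findall` returns only what that group captured — 4 items.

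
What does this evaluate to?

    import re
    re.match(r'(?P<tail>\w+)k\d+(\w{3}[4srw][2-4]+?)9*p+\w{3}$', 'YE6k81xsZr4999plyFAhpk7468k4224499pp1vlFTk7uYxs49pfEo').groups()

The match spans [0:53] → 'YE6k81xsZr4999plyFAhpk7468k4224499pp1vlFTk7uYxs49pfEo'.
Captured: group 1 = 'YE6k81xsZr4999plyFAhpk7468k4224499pp1vlFT', group 2 = 'uYxs4'.

('YE6k81xsZr4999plyFAhpk7468k4224499pp1vlFT', 'uYxs4')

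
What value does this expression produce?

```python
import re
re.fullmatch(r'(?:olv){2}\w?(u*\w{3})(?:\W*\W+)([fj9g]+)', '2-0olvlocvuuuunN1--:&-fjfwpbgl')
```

None

This matches the literal 'olv' repeated 2 times, then optionally a word character; then zero or more of the literal 'u', then exactly 3 of a word character (captured); then zero or more of a non-word character, then one or more of a non-word character (non-capturing group); then one or more of one of [fj9g] (captured).
For `fullmatch`, every character of the input must be accounted for by the pattern.
Here there's no way to consume every character, so the call returns None.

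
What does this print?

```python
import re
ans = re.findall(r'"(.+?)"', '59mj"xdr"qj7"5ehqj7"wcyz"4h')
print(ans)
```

['xdr', '5ehqj7']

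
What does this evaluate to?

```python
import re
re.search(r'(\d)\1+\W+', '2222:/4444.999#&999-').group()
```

'2222:/'

The backreference `\1` re-matches whatever the first group consumed, character for character.
The match spans [0:6] → '2222:/'.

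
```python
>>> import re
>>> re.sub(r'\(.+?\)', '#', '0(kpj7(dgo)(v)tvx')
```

'0##tvx'

Matches: at [1:11] → '(kpj7(dgo)'; at [11:14] → '(v)'.
Every occurrence is swapped for '#'.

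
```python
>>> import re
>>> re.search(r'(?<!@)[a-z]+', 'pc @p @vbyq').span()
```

(0, 2)

A negative assertion filters positions out without eating any characters.
The match spans [0:2] → 'pc'.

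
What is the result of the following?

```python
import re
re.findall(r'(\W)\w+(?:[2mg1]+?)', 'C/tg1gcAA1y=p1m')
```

['/', '=']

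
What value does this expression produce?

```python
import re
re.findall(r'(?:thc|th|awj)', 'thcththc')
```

`|` is ordered: at each position the engine commits to the first alternative that works.
Matches: at [0:3] → 'thc'; at [3:5] → 'th'; at [5:8] → 'thc'.
No capturing groups, so `findall` returns the 3 full match strings.

['thc', 'th', 'thc']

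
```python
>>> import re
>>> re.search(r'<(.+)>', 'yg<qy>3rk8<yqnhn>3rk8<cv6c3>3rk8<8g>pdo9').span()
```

(2, 36)

The match spans [2:36] → '<qy>3rk8<yqnhn>3rk8<cv6c3>3rk8<8g>'.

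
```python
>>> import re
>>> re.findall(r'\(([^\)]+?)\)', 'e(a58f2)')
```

Walking the string: at [1:8] match '(a58f2)', group 1 = 'a58f2'.
With a single group, `findall` returns only what that group captured — 1 item.

['a58f2']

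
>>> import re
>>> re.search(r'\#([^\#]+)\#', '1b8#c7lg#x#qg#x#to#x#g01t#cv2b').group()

'#c7lg#'

The match spans [3:9] → '#c7lg#'.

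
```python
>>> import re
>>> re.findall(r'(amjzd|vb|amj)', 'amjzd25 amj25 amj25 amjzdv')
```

The regex engine tests alternatives in the order written; an earlier branch that matches wins even if a later one would match more.
Matches: at [0:5] match 'amjzd', group 1 = 'amjzd'; at [8:11] match 'amj', group 1 = 'amj'; at [14:17] match 'amj', group 1 = 'amj'; at [20:25] match 'amjzd', group 1 = 'amjzd'.
With a single group, `findall` returns only what that group captured — 4 items.

['amjzd', 'amj', 'amj', 'amjzd']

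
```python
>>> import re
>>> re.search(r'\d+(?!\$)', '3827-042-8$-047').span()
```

The negative lookahead/lookbehind blocks any match where the forbidden context is present.
`re.search` tries every starting position until one works.
The match spans [0:4] → '3827'.

(0, 4)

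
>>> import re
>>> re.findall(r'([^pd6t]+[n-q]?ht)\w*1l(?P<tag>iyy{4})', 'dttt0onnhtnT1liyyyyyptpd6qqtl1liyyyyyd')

Pattern: one or more of any character except [pd6t], then optionally a character in [n-q], then the literal 'ht' (captured); then zero or more of a word character, then the literal '1l'; then the literal 'iy', then exactly 4 of a literal 'y' (captured as 'tag').
Scanning left to right: at [4:37] match '0onnhtnT1liyyyyyptpd6qqtl1liyyyyy', groups = ('0onnht', 'iyyyyy').
With 2 capturing groups, `findall` returns a 2-tuple per match.

[('0onnht', 'iyyyyy')]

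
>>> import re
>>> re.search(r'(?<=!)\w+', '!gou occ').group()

'gou'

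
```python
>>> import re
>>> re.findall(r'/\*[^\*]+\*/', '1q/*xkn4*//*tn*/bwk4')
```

['/*xkn4*/', '/*tn*/']

Matches: at [2:10] → '/*xkn4*/'; at [10:16] → '/*tn*/'.
Since nothing is captured, `findall` lists the 2 matched substrings directly.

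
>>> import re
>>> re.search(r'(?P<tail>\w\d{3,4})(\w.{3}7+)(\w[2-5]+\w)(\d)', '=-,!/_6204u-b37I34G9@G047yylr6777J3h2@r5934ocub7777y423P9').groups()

('_6204', 'u-b37', 'I34G', '9')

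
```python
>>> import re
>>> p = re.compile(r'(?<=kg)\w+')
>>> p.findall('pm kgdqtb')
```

['dqtb']

The lookaround is zero-width — it requires the adjacent text to match without consuming it, so the asserted text isn't part of the match.
Since nothing is captured, `findall` lists the 1 matched substring directly.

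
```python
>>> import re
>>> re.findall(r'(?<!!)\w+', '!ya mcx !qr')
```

`(?!…)`/`(?<!…)` only lets a position through if the neighbouring text does NOT match; no characters are consumed.
No capturing groups, so `findall` returns the 3 full match strings.

['a', 'mcx', 'r']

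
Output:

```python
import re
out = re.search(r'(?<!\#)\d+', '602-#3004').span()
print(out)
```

(0, 3)

The negative lookaround is zero-width — it rules out positions where the adjacent text would match, without consuming anything.
The match spans [0:3] → '602'.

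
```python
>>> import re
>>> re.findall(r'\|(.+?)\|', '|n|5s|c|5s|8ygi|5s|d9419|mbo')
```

With the lazy modifier that quantifier settles for the fewest repetitions that let the rest of the pattern succeed (the atoms after it are unaffected and can still be greedy).
Scanning left to right: at [0:3] match '|n|', group 1 = 'n'; at [5:8] match '|c|', group 1 = 'c'; at [10:16] match '|8ygi|', group 1 = '8ygi'; at [18:25] match '|d9419|', group 1 = 'd9419'.
One capturing group, so `findall` returns just the captured substring from each match — 4 in all.

['n', 'c', '8ygi', 'd9419']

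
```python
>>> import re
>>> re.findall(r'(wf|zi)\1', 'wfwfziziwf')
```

`\1` is not a pattern — it's the concrete string captured by group 1, re-applied verbatim.
Walking the string: at [0:4] match 'wfwf', group 1 = 'wf'; at [4:8] match 'zizi', group 1 = 'zi'.
One capturing group, so `findall` returns just the captured substring from each match — 2 in all.

['wf', 'zi']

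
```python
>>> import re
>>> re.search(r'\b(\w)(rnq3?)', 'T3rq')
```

Pattern: a word boundary (`\b`, zero-width); then a word character (captured); then the literal 'rnq', then optionally a literal '3' (captured).
`search` walks the string left to right and returns the first match it finds.
Here nothing in the string fits, so the call returns None.

None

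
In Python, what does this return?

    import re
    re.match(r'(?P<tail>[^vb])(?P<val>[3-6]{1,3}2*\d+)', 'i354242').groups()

The match spans [0:7] → 'i354242'.
Captured: group 1 = 'i', group 2 = '354242'.

('i', '354242')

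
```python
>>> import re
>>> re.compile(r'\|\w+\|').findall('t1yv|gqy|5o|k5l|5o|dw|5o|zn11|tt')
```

No capturing groups, so `findall` returns the 4 full match strings.

['|gqy|', '|k5l|', '|dw|', '|zn11|']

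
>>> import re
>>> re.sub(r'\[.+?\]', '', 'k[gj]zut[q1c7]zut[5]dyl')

With the lazy modifier that quantifier settles for the fewest repetitions that let the rest of the pattern succeed (the atoms after it are unaffected and can still be greedy).
Matches: at [1:5] → '[gj]'; at [8:14] → '[q1c7]'; at [17:20] → '[5]'.
Every occurrence is swapped for ''.

'kzutzutdyl'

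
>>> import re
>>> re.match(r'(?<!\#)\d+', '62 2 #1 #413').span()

(0, 2)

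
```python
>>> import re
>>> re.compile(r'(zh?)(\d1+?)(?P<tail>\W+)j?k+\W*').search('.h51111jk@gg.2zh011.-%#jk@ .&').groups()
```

('zh', '011', '.-%#')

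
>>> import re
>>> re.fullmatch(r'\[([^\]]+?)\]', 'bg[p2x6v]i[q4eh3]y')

None

`fullmatch` succeeds only if the pattern covers the string from start to end.
Here the pattern can't cover the whole string, so the call returns None.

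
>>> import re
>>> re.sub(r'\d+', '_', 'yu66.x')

The pattern matches one or more of a digit.
Matches: at [2:4] → '66'.
`sub` substitutes '_' at each match site.

'yu_.x'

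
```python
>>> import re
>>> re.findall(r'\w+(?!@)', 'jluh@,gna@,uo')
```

['jlu', 'gn', 'uo']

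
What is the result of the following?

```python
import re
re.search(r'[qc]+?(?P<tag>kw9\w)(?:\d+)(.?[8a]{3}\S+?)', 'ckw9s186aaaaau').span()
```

(0, 13)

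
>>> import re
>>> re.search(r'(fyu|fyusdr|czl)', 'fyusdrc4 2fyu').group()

'fyu'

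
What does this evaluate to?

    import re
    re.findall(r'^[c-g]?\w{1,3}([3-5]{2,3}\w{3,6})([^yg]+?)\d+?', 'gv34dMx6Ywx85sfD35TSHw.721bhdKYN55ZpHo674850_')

Because the quantifier is non-greedy, it stops expanding at the earliest point where the rest of the pattern can succeed.
`findall` packs the 2 group values into a tuple for every match.

[('34dMx6Yw', 'x')]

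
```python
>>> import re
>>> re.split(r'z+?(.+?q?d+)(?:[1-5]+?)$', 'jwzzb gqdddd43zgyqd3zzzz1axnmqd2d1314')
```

A non-greedy quantifier consumes as few characters as it can — just enough that the remainder of the pattern still matches from where it stops; whatever follows it matches normally.
`re.split` interleaves the captured-group text with the surrounding fragments.

['jw', 'zb gqdddd43zgyqd3zzzz1axnmqd2d', '']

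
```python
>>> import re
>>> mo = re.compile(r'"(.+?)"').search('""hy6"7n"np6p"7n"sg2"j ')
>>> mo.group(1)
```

'"hy6'

With the lazy modifier that quantifier settles for the fewest repetitions that let the rest of the pattern succeed (the atoms after it are unaffected and can still be greedy).
`re.search` tries every starting position until one works.
The match spans [0:6] → '""hy6"'.
Captured: group 1 = '"hy6'.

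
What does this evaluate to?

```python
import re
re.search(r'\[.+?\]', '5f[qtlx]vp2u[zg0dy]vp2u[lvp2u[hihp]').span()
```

(2, 8)

The match spans [2:8] → '[qtlx]'.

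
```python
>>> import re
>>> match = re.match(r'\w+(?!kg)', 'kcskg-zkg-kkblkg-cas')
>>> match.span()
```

With `match`, the pattern is implicitly anchored at the beginning.
The match spans [0:5] → 'kcskg'.

(0, 5)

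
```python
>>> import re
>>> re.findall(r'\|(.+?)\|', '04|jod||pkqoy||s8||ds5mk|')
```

['jod', 'pkqoy', 's8', 'ds5mk']

A non-greedy quantifier consumes as few characters as it can — just enough that the remainder of the pattern still matches from where it stops; whatever follows it matches normally.
One capturing group, so `findall` returns just the captured substring from each match — 4 in all.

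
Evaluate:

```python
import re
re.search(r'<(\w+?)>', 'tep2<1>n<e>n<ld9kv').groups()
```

The match spans [4:7] → '<1>'.
Captured: group 1 = '1'.

('1',)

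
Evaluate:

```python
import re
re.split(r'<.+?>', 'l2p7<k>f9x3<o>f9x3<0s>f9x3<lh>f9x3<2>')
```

The `?` after the quantifier makes it lazy — it takes as little as possible before letting the rest of the pattern try.
Each match becomes a cut point; 6 segments remain.

['l2p7', 'f9x3', 'f9x3', 'f9x3', 'f9x3', '']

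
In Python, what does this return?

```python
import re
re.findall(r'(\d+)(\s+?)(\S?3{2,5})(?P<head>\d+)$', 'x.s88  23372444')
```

[('88', '  ', '233', '72444')]

Multiple groups make `findall` return tuples — one 4-tuple for the one match.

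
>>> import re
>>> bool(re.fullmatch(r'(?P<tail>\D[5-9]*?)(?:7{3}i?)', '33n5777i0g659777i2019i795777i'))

False

The pattern matches a non-digit, then zero or more of a character in [5-9] (lazy) (captured as 'tail'); then exactly 3 of the literal '7', then optionally a literal 'i' (non-capturing group).
For `fullmatch`, every character of the input must be accounted for by the pattern.
Here the string isn't matched end-to-end, so the call returns None, and `bool(None)` is False.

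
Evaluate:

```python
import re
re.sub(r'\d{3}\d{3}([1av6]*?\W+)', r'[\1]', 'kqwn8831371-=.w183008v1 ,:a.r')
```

The pattern matches exactly 3 of a digit, then exactly 3 of a digit; then zero or more of one of [1av6] (lazy), then one or more of a non-word character (captured).
Matches: at [4:14] → '8831371-=.'; at [15:26] → '183008v1 ,:'.
`\1` in the replacement pulls in group 1's text for each match.

'kqwn[1-=.]w[v1 ,:]a.r'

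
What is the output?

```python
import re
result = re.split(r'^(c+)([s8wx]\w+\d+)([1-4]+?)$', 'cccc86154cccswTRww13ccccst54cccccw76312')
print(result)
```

This matches anchored at the start of the string; then one or more of a literal 'c' (captured); then one of [s8wx], then one or more of a word character, then one or more of a digit (captured); then one or more of a character in [1-4] (lazy) (captured); then anchored at the end.
`re.split` interleaves the captured-group text with the surrounding fragments.

['', 'cccc', '86154cccswTRww13ccccst54cccccw7631', '2', '']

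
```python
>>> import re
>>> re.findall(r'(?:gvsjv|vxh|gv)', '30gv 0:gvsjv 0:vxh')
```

Alternation isn't longest-match — the leftmost alternative that fits at this position is chosen.
Walking the string: at [2:4] → 'gv'; at [7:12] → 'gvsjv'; at [15:18] → 'vxh'.
No capturing groups, so `findall` returns the 3 full match strings.

['gv', 'gvsjv', 'vxh']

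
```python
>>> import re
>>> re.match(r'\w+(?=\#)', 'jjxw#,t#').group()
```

'jjxw'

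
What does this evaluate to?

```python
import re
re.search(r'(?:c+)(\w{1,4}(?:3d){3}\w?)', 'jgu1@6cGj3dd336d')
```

None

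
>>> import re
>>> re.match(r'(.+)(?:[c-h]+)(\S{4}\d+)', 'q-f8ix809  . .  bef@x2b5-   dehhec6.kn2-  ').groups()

('q-f8ix809  . .  bef@x2b5-   dehhe', '6.kn2')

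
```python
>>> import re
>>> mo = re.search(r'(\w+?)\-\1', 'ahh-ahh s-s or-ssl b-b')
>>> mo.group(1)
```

The match spans [0:7] → 'ahh-ahh'.
Captured: group 1 = 'ahh'.

'ahh'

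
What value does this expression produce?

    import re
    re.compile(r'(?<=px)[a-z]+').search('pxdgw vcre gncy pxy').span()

The `(?=…)`/`(?<=…)` assertion just peeks at neighbouring text; it doesn't advance the match position.
The match spans [2:5] → 'dgw'.

(2, 5)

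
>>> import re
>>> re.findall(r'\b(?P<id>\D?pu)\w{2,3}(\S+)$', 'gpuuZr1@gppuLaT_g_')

This matches a word boundary (`\b`, zero-width); then optionally a non-digit, then the literal 'pu' (captured as 'id'); then 2 to 3 of a word character; then one or more of a non-whitespace character (captured); then anchored at the end.
Walking the string: at [0:18] match 'gpuuZr1@gppuLaT_g_', groups = ('gpu', '1@gppuLaT_g_').
`findall` packs the 2 group values into a tuple for every match.

[('gpu', '1@gppuLaT_g_')]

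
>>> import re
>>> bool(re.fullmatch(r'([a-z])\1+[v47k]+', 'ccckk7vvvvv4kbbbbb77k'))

`\1` is not a pattern — it's the concrete string captured by group 1, re-applied verbatim.
`re.fullmatch` requires the pattern to consume the entire string.
Here there's no way to consume every character, so the call returns None, and `bool(None)` is False.

False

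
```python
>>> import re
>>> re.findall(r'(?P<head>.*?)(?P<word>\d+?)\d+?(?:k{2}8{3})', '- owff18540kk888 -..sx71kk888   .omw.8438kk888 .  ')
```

[('- owff', '1'), (' -..sx', '7'), ('   .omw.', '8')]

Pattern: zero or more of any character (lazy) (captured as 'head'); then one or more of a digit (lazy) (captured as 'word'); then one or more of a digit (lazy); then exactly 2 of the literal 'k', then exactly 3 of a literal '8' (non-capturing group).
Scanning left to right: at [0:16] match '- owff18540kk888', groups = ('- owff', '1'); at [16:29] match ' -..sx71kk888', groups = (' -..sx', '7'); at [29:46] match '   .omw.8438kk888', groups = ('   .omw.', '8').
2 groups means each result is a tuple of 2 captured strings — 3 here.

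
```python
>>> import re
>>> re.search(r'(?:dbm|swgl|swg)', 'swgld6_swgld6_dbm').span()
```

(0, 4)

Alternation isn't longest-match — the leftmost alternative that fits at this position is chosen.
Unlike `match`, `search` isn't anchored — it looks for the pattern anywhere in the string.
The match spans [0:4] → 'swgl'.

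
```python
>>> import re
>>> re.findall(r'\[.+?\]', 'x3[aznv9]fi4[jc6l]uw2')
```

Lazy quantifiers expand one character at a time until the remainder of the pattern can match.
Matches: at [2:9] → '[aznv9]'; at [12:18] → '[jc6l]'.
Since nothing is captured, `findall` lists the 2 matched substrings directly.

['[aznv9]', '[jc6l]']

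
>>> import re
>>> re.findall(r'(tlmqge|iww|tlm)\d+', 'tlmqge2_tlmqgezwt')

Walking the string: at [0:7] match 'tlmqge2', group 1 = 'tlmqge'.
Because there's exactly one group, `findall` drops the full match and keeps group 1 from the one hit.

['tlmqge']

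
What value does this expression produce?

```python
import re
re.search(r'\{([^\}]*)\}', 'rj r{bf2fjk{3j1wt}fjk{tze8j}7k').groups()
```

('bf2fjk{3j1wt',)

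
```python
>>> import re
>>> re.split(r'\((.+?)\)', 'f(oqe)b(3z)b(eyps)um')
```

['f', 'oqe', 'b', '3z', 'b', 'eyps', 'um']

A `+?`/`*?`/`{m,n}?` starts at its minimum and grows only as far as needed for what follows to match.
With a capturing group present, the delimiter's captured portion is kept in the result list.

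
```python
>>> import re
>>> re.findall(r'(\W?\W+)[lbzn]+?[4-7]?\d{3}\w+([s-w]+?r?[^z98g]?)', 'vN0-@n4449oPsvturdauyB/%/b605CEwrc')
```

[('-@', 'uy'), ('/%/', 'wrc')]

Multiple groups make `findall` return tuples — one 2-tuple for each match.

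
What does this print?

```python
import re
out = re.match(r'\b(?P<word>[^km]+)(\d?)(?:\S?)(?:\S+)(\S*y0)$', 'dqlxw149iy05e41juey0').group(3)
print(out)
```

y0

This matches a word boundary (`\b`, zero-width); then one or more of any character except [km] (captured as 'word'); then optionally a digit (captured); then optionally a non-whitespace character (non-capturing group); then one or more of a non-whitespace character (non-capturing group); then zero or more of a non-whitespace character, then the literal 'y0' (captured); then anchored at the end.
With `match`, the pattern is implicitly anchored at the beginning.
The match spans [0:20] → 'dqlxw149iy05e41juey0'.
Captured: group 1 = 'dqlxw149iy05e41ju', group 2 = '', group 3 = 'y0'.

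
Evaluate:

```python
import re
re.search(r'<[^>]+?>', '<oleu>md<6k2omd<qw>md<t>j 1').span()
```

(0, 6)

`re.search` scans for the first position where the pattern succeeds.
The match spans [0:6] → '<oleu>'.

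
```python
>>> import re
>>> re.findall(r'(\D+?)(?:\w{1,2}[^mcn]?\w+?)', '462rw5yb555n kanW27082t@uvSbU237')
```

['r', 'n ', 'W', 't@', 'U']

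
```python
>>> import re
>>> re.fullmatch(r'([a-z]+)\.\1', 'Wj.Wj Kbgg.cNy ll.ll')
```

`\1` has to match the exact text group 1 already captured.
`fullmatch` succeeds only if the pattern covers the string from start to end.
Here the string isn't matched end-to-end, so the call returns None.

None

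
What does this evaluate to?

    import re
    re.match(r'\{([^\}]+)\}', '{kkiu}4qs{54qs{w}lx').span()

(0, 6)

`re.match` only tries the pattern at the start of the string.
The match spans [0:6] → '{kkiu}'.
Captured: group 1 = 'kkiu'.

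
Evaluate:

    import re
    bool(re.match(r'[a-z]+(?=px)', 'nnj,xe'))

False

The `(?=…)`/`(?<=…)` assertion just peeks at neighbouring text; it doesn't advance the match position.
`re.match` won't scan ahead — the pattern has to work from the very first character.
Here the string doesn't start with a match, so the call returns None, and `bool(None)` is False.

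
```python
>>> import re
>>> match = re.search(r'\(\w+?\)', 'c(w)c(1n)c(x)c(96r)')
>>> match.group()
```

The match spans [1:4] → '(w)'.

'(w)'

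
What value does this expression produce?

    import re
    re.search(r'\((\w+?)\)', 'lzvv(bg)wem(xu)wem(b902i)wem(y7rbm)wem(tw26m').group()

Unlike `match`, `search` isn't anchored — it looks for the pattern anywhere in the string.
The match spans [4:8] → '(bg)'.
Captured: group 1 = 'bg'.

'(bg)'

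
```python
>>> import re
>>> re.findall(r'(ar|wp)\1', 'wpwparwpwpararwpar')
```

A backreference is literal: `\1` must see the identical characters the first group matched.
With a single group, `findall` returns only what that group captured — 3 items.

['wp', 'wp', 'ar']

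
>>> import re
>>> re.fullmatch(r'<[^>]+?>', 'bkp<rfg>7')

`fullmatch` succeeds only if the pattern covers the string from start to end.
Here the string isn't matched end-to-end, so the call returns None.

None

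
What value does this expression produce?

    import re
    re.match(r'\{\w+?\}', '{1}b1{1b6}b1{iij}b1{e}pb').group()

`re.match` won't scan ahead — the pattern has to work from the very first character.
The match spans [0:3] → '{1}'.

'{1}'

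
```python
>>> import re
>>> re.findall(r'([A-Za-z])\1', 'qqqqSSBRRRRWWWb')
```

['q', 'q', 'S', 'R', 'R', 'W']

`\1` is not a pattern — it's the concrete string captured by group 1, re-applied verbatim.
One capturing group, so `findall` returns just the captured substring from each match — 6 in all.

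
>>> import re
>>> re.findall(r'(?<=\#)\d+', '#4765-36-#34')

['4765', '34']

The `(?=…)`/`(?<=…)` assertion just peeks at neighbouring text; it doesn't advance the match position.
`findall` yields the raw match text (2 of them) because the pattern has no groups.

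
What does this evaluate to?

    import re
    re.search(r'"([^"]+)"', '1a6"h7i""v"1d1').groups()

('h7i',)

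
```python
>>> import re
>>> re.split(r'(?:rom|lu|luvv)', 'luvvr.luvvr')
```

['', 'vvr.', 'vvr']

`|` is ordered: at each position the engine commits to the first alternative that works.
Matches to split on: at [0:2] → 'lu'; at [6:8] → 'lu'.
Each match becomes a cut point; 3 segments remain.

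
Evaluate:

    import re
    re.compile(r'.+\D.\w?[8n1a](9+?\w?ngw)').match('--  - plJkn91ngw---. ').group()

`re.match` won't scan ahead — the pattern has to work from the very first character.
The match spans [0:16] → '--  - plJkn91ngw'.

'--  - plJkn91ngw'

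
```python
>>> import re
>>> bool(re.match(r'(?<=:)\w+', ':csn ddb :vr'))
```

The `(?=…)`/`(?<=…)` assertion just peeks at neighbouring text; it doesn't advance the match position.
`re.match` won't scan ahead — the pattern has to work from the very first character.
Here position 0 doesn't satisfy it, so the call returns None, and `bool(None)` is False.

False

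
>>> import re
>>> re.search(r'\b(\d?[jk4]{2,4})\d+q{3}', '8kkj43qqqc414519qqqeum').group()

The match spans [0:9] → '8kkj43qqq'.

'8kkj43qqq'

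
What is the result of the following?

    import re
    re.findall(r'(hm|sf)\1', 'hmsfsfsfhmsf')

`\1` is not a pattern — it's the concrete string captured by group 1, re-applied verbatim.
Walking the string: at [2:6] match 'sfsf', group 1 = 'sf'.
Because there's exactly one group, `findall` drops the full match and keeps group 1 from the one hit.

['sf']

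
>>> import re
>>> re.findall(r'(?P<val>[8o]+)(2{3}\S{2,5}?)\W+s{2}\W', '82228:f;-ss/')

[('8', '2228:f')]

The pattern matches one or more of one of [8o] (captured as 'val'); then exactly 3 of a literal '2', then 2 to 5 of a non-whitespace character (lazy) (captured); then one or more of a non-word character, then exactly 2 of the literal 's', then a non-word character.
Walking the string: at [0:12] match '82228:f;-ss/', groups = ('8', '2228:f').
Multiple groups make `findall` return tuples — one 2-tuple for the one match.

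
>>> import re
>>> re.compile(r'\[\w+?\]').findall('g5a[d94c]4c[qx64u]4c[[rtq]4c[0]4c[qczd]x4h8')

['[d94c]', '[qx64u]', '[rtq]', '[0]', '[qczd]']

Since nothing is captured, `findall` lists the 5 matched substrings directly.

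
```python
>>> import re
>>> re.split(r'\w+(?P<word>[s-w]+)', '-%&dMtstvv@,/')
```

Because the pattern has a capturing group, `split` also inserts each captured text between the pieces.

['-%&', 'v', '@,/']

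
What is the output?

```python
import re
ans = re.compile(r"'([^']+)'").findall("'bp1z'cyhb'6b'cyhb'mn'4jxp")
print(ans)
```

['bp1z', '6b', 'mn']

Matches: at [0:6] match "'bp1z'", group 1 = 'bp1z'; at [10:14] match "'6b'", group 1 = '6b'; at [18:22] match "'mn'", group 1 = 'mn'.
With a single group, `findall` returns only what that group captured — 3 items.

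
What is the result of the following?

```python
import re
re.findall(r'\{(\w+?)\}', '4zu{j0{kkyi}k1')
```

`findall` collects group 1 from the one match (1 total).

['kkyi']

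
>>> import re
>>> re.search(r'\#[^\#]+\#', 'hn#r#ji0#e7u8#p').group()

'#r#'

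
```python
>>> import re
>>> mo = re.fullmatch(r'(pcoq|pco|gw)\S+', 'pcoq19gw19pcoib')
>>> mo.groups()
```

Branches in `(...|...)` are attempted left-to-right; the first branch that allows the whole pattern to succeed is taken.
`fullmatch` succeeds only if the pattern covers the string from start to end.
The match spans [0:15] → 'pcoq19gw19pcoib'.
Captured: group 1 = 'pcoq'.

('pcoq',)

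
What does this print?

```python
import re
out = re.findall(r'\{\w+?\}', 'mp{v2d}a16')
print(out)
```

['{v2d}']

Scanning left to right: at [2:7] → '{v2d}'.
Since nothing is captured, `findall` lists the 1 matched substring directly.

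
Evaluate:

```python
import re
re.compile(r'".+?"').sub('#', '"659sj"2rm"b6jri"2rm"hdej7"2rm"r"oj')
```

Every occurrence is swapped for '#'.

'#2rm#2rm#2rm#oj'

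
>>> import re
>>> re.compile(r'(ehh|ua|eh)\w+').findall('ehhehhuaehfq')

['ehh']

`|` is ordered: at each position the engine commits to the first alternative that works.
Matches: at [0:12] match 'ehhehhuaehfq', group 1 = 'ehh'.
`findall` collects group 1 from the one match (1 total).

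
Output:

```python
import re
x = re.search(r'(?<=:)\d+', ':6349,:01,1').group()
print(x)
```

6349

Lookahead/lookbehind check context without consuming it, so the matched span excludes the asserted characters.
Unlike `match`, `search` isn't anchored — it looks for the pattern anywhere in the string.
The match spans [1:5] → '6349'.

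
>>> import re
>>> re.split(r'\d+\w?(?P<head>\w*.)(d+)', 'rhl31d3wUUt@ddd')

The group in the pattern means `split` returns the separators' captures alongside the pieces.

['rhl', '3wUUt@', 'ddd', '']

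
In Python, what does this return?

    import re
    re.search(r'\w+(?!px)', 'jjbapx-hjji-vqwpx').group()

'jjbapx'

Because the assertion is negative and zero-width, positions next to the forbidden text are skipped.
`re.search` scans for the first position where the pattern succeeds.
The match spans [0:6] → 'jjbapx'.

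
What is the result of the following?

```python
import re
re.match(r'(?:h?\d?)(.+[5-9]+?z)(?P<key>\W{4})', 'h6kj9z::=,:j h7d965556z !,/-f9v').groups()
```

This matches optionally the literal 'h', then optionally a digit (non-capturing group); then one or more of any character, then one or more of a character in [5-9] (lazy), then the literal 'z' (captured); then exactly 4 of a non-word character (captured as 'key').
`re.match` only tries the pattern at the start of the string.
The match spans [0:27] → 'h6kj9z::=,:j h7d965556z !,/'.
Captured: group 1 = 'kj9z::=,:j h7d965556z', group 2 = ' !,/'.

('kj9z::=,:j h7d965556z', ' !,/')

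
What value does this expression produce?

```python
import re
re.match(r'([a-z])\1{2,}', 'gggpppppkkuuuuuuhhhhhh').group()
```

`\1` is not a pattern — it's the concrete string captured by group 1, re-applied verbatim.
`re.match` won't scan ahead — the pattern has to work from the very first character.
The match spans [0:3] → 'ggg'.
Captured: group 1 = 'g'.

'ggg'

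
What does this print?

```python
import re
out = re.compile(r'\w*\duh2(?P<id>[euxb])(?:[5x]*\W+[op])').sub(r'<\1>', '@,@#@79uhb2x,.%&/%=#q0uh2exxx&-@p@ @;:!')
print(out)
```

This matches zero or more of a word character, then a digit, then the literal 'uh2'; then one of [euxb] (captured as 'id'); then zero or more of one of [5x], then one or more of a non-word character, then one of [op] (non-capturing group).
Matches: at [20:33] → 'q0uh2exxx&-@p'.
The replacement refers to a captured group, so each match is rewritten using its own captured text.

@,@#@79uhb2x,.%&/%=#<e>@ @;:!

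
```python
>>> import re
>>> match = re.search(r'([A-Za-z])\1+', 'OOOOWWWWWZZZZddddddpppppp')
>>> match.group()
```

'OOOO'

`\1` has to match the exact text group 1 already captured.
`search` walks the string left to right and returns the first match it finds.
The match spans [0:4] → 'OOOO'.
Captured: group 1 = 'O'.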